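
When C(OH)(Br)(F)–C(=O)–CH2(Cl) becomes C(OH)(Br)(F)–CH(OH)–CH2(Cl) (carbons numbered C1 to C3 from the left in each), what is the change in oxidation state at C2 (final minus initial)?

Before: C2 has 2 bonds to C, 2 bonds to O → oxidation state +2.
After: C2 has 2 bonds to C, 1 bond to H, 1 bond to O → oxidation state 0.
Δ = 0 − (+2) = -2, so this is a reduction at C2.

-2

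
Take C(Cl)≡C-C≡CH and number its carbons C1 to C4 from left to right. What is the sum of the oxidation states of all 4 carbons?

Count +1 for every bond to an atom more electronegative than carbon and −1 for every bond to one less electronegative; C–C bonds are 0. Tallying each carbon:
C1: 3C, 1Cl → 0 + 1 = +1
C2: 4C → 0 = 0
C3: 4C → 0 = 0
C4: 3C, 1H → 0 − 1 = -1
Sum = +1 + 0 + 0 − 1 = 0.

0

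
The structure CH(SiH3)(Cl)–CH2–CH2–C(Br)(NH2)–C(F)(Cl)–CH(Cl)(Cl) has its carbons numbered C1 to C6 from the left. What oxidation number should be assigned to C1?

Bonds to more-electronegative neighbours contribute +1 each, bonds to H or metals contribute −1 each, and C–C bonds contribute 0.
C1 has one bond to C (0), one bond to H (-1), one bond to Si (-1), one bond to Cl (+1).
Oxidation state = 0 − 1 − 1 + 1 = -1.

-1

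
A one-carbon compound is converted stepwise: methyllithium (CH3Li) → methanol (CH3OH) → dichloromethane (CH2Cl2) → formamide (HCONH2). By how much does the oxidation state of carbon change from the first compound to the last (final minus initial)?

+6

Carbon oxidation states along the series — methyllithium: -4, methanol: -2, dichloromethane: 0, formamide: +2.
Net change = +2 − (-4) = +6.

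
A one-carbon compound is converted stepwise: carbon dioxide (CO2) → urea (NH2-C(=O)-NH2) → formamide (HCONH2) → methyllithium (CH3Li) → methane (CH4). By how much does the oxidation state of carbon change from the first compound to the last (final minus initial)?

Carbon oxidation states along the series — carbon dioxide: +4, urea: +4, formamide: +2, methyllithium: -4, methane: -4.
Net change = -4 − (+4) = -8.

-8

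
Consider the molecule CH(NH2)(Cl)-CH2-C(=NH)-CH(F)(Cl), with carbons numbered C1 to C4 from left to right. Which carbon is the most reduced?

Bonds to more-electronegative neighbours contribute +1 each, bonds to H or metals contribute −1 each, and C–C bonds contribute 0. Tallying each carbon:
C1: 1C, 1H, 1N, 1Cl → 0 − 1 + 1 + 1 = +1
C2: 2C, 2H → 0 − 2 = -2
C3: 2C, 2N → 0 + 2 = +2
C4: 1C, 1H, 1F, 1Cl → 0 − 1 + 1 + 1 = +1
The most reduced carbon is C2 at -2.

C2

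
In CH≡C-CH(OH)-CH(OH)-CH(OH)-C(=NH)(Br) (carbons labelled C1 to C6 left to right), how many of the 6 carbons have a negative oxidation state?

Count +1 for every bond to an atom more electronegative than carbon and −1 for every bond to one less electronegative; C–C bonds are 0. Tallying each carbon:
C1: 3C, 1H → 0 − 1 = -1
C2: 4C → 0 = 0
C3: 2C, 1H, 1O → 0 − 1 + 1 = 0
C4: 2C, 1H, 1O → 0 − 1 + 1 = 0
C5: 2C, 1H, 1O → 0 − 1 + 1 = 0
C6: 1C, 2N, 1Br → 0 + 2 + 1 = +3
1 carbon (C1) meets the condition.

1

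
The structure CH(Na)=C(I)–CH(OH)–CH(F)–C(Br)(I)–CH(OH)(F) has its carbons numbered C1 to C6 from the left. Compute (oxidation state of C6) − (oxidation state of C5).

-1

C6: 1C, 1H, 1O, 1F → 0 − 1 + 1 + 1 = +1
C5: 2C, 1Br, 1I → 0 + 1 + 1 = +2
Difference: +1 − (+2) = -1.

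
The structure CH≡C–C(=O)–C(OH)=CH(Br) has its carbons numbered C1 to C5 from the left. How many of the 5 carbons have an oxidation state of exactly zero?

2

Assign +1 per bond to O/N/halogen, −1 per bond to H or an electropositive element, and 0 per bond to carbon. Tallying each carbon:
C1: 3C, 1H → 0 − 1 = -1
C2: 4C → 0 = 0
C3: 2C, 2O → 0 + 2 = +2
C4: 3C, 1O → 0 + 1 = +1
C5: 2C, 1H, 1Br → 0 − 1 + 1 = 0
2 carbons (C2, C5) meet the condition.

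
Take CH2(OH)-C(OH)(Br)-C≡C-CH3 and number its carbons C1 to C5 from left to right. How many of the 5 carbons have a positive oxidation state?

Bonds to more-electronegative neighbours contribute +1 each, bonds to H or metals contribute −1 each, and C–C bonds contribute 0. Tallying each carbon:
C1: 1C, 2H, 1O → 0 − 2 + 1 = -1
C2: 2C, 1O, 1Br → 0 + 1 + 1 = +2
C3: 4C → 0 = 0
C4: 4C → 0 = 0
C5: 1C, 3H → 0 − 3 = -3
1 carbon (C2) meets the condition.

1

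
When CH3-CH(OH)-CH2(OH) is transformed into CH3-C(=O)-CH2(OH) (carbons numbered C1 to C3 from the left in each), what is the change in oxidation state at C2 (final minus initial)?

Before: C2 has 2 bonds to C, 1 bond to H, 1 bond to O → oxidation state 0.
After: C2 has 2 bonds to C, 2 bonds to O → oxidation state +2.
Δ = +2 − (0) = +2, so this is an oxidation at C2.

+2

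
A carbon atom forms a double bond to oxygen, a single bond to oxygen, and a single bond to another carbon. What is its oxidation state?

Each bond to a more electronegative atom (O, N, halogen) counts +1, each bond to a less electronegative atom (H, metal, B, Si) counts −1, and each C–C bond counts 0.
The carbon has one bond to C (0), a double bond to O (2×+1 = +2), one bond to O (+1).
Oxidation state = 0 + 2 + 1 = +3.

+3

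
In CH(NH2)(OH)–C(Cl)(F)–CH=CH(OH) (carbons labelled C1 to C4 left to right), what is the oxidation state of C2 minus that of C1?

C2: 2C, 1F, 1Cl → 0 + 1 + 1 = +2
C1: 1C, 1H, 1O, 1N → 0 − 1 + 1 + 1 = +1
Difference: +2 − (+1) = +1.

+1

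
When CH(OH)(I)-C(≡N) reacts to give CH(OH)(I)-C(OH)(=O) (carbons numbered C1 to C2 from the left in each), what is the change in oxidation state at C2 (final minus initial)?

Before: C2 has 1 bond to C, 3 bonds to N → oxidation state +3.
After: C2 has 1 bond to C, 3 bonds to O → oxidation state +3.
Δ = +3 − (+3) = 0, so no net redox change at C2.

0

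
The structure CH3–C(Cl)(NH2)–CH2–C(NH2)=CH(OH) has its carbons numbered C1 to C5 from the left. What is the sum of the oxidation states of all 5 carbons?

Tallying each carbon's bonds:
C1: 1C, 3H → 0 − 3 = -3
C2: 2C, 1N, 1Cl → 0 + 1 + 1 = +2
C3: 2C, 2H → 0 − 2 = -2
C4: 3C, 1N → 0 + 1 = +1
C5: 2C, 1H, 1O → 0 − 1 + 1 = 0
Sum = -3 + 2 − 2 + 1 + 0 = -2.

-2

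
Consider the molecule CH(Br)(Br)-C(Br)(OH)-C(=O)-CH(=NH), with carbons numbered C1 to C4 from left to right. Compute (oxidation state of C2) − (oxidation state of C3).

0

C2: 2C, 1O, 1Br → 0 + 1 + 1 = +2
C3: 2C, 2O → 0 + 2 = +2
Difference: +2 − (+2) = 0.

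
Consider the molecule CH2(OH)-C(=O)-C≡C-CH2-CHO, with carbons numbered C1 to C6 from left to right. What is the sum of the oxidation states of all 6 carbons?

0

Assign +1 per bond to O/N/halogen, −1 per bond to H or an electropositive element, and 0 per bond to carbon. Tallying each carbon:
C1: 1C, 2H, 1O → 0 − 2 + 1 = -1
C2: 2C, 2O → 0 + 2 = +2
C3: 4C → 0 = 0
C4: 4C → 0 = 0
C5: 2C, 2H → 0 − 2 = -2
C6: 1C, 1H, 2O → 0 − 1 + 2 = +1
Sum = -1 + 2 + 0 + 0 − 2 + 1 = 0.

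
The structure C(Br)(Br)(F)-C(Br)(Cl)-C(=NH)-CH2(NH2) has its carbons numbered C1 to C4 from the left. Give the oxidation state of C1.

+3

Each bond to a more electronegative atom (O, N, halogen) counts +1, each bond to a less electronegative atom (H, metal, B, Si) counts −1, and each C–C bond counts 0.
C1 has one bond to C (0), one bond to Br (+1), one bond to Br (+1), one bond to F (+1).
Oxidation state = 0 + 1 + 1 + 1 = +3.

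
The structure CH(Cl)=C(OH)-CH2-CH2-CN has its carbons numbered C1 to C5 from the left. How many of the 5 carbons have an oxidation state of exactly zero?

Tallying each carbon's bonds:
C1: 2C, 1H, 1Cl → 0 − 1 + 1 = 0
C2: 3C, 1O → 0 + 1 = +1
C3: 2C, 2H → 0 − 2 = -2
C4: 2C, 2H → 0 − 2 = -2
C5: 1C, 3N → 0 + 3 = +3
1 carbon (C1) meets the condition.

1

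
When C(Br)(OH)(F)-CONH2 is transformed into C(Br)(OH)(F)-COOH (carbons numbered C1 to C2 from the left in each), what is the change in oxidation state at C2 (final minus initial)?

0

Before: C2 has 1 bond to C, 2 bonds to O, 1 bond to N → oxidation state +3.
After: C2 has 1 bond to C, 3 bonds to O → oxidation state +3.
Δ = +3 − (+3) = 0, so no net redox change at C2.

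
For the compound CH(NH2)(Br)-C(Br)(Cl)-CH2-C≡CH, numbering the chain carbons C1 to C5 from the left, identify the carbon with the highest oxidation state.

Tallying each carbon's bonds:
C1: 1C, 1H, 1N, 1Br → 0 − 1 + 1 + 1 = +1
C2: 2C, 1Cl, 1Br → 0 + 1 + 1 = +2
C3: 2C, 2H → 0 − 2 = -2
C4: 4C → 0 = 0
C5: 3C, 1H → 0 − 1 = -1
The most oxidised carbon is C2 at +2.

C2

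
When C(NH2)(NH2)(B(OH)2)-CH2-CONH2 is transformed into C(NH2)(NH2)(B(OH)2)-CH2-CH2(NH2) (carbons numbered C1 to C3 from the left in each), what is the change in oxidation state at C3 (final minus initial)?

Before: C3 has 1 bond to C, 2 bonds to O, 1 bond to N → oxidation state +3.
After: C3 has 1 bond to C, 2 bonds to H, 1 bond to N → oxidation state -1.
Δ = -1 − (+3) = -4, so this is a reduction at C3.

-4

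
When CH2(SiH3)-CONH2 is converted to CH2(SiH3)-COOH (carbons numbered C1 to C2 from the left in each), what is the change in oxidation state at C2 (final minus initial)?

0

Before: C2 has 1 bond to C, 2 bonds to O, 1 bond to N → oxidation state +3.
After: C2 has 1 bond to C, 3 bonds to O → oxidation state +3.
Δ = +3 − (+3) = 0, so no net redox change at C2.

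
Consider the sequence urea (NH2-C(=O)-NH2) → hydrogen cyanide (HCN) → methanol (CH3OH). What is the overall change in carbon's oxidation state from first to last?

Carbon oxidation states along the series — urea: +4, hydrogen cyanide: +2, methanol: -2.
Net change = -2 − (+4) = -6.

-6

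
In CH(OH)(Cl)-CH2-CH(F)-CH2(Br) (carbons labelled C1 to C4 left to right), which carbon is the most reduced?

C2

Count +1 for every bond to an atom more electronegative than carbon and −1 for every bond to one less electronegative; C–C bonds are 0. Tallying each carbon:
C1: 1C, 1H, 1O, 1Cl → 0 − 1 + 1 + 1 = +1
C2: 2C, 2H → 0 − 2 = -2
C3: 2C, 1H, 1F → 0 − 1 + 1 = 0
C4: 1C, 2H, 1Br → 0 − 2 + 1 = -1
The most reduced carbon is C2 at -2.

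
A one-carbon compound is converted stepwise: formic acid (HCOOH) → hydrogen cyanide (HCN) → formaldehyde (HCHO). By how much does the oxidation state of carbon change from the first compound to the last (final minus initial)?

Carbon oxidation states along the series — formic acid: +2, hydrogen cyanide: +2, formaldehyde: 0.
Net change = 0 − (+2) = -2.

-2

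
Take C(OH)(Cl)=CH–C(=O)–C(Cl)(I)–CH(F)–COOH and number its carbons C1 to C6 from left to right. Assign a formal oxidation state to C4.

C4 has one bond to C (0), one bond to C (0), one bond to Cl (+1), one bond to I (+1).
Oxidation state = 0 + 0 + 1 + 1 = +2.

+2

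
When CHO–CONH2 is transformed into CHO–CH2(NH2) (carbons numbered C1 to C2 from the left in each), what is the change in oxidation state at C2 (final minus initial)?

Before: C2 has 1 bond to C, 2 bonds to O, 1 bond to N → oxidation state +3.
After: C2 has 1 bond to C, 2 bonds to H, 1 bond to N → oxidation state -1.
Δ = -1 − (+3) = -4, so this is a reduction at C2.

-4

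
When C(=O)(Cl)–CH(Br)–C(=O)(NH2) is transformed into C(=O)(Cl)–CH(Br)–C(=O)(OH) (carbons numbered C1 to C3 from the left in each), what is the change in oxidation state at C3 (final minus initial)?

Before: C3 has 1 bond to C, 2 bonds to O, 1 bond to N → oxidation state +3.
After: C3 has 1 bond to C, 3 bonds to O → oxidation state +3.
Δ = +3 − (+3) = 0, so no net redox change at C3.

0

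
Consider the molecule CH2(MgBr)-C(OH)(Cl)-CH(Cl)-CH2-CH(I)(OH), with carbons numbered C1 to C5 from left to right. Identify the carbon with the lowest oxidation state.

C1

Tallying each carbon's bonds:
C1: 1C, 2H, 1Mg → 0 − 2 − 1 = -3
C2: 2C, 1O, 1Cl → 0 + 1 + 1 = +2
C3: 2C, 1H, 1Cl → 0 − 1 + 1 = 0
C4: 2C, 2H → 0 − 2 = -2
C5: 1C, 1H, 1O, 1I → 0 − 1 + 1 + 1 = +1
The most reduced carbon is C1 at -3.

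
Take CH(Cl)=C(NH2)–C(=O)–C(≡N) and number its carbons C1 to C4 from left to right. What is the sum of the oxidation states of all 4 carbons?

Count +1 for every bond to an atom more electronegative than carbon and −1 for every bond to one less electronegative; C–C bonds are 0. Tallying each carbon:
C1: 2C, 1H, 1Cl → 0 − 1 + 1 = 0
C2: 3C, 1N → 0 + 1 = +1
C3: 2C, 2O → 0 + 2 = +2
C4: 1C, 3N → 0 + 3 = +3
Sum = 0 + 1 + 2 + 3 = +6.

+6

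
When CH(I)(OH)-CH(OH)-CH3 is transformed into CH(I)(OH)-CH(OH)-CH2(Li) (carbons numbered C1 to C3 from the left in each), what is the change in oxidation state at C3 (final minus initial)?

0

Before: C3 has 1 bond to C, 3 bonds to H → oxidation state -3.
After: C3 has 1 bond to C, 2 bonds to H, 1 bond to Li → oxidation state -3.
Δ = -3 − (-3) = 0, so no net redox change at C3.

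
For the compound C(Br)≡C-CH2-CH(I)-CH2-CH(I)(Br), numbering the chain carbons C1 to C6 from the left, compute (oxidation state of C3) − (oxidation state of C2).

C3: 2C, 2H → 0 − 2 = -2
C2: 4C → 0 = 0
Difference: -2 − (0) = -2.

-2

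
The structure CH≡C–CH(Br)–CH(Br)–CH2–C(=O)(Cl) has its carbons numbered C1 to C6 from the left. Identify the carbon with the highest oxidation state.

C6

Tallying each carbon's bonds:
C1: 3C, 1H → 0 − 1 = -1
C2: 4C → 0 = 0
C3: 2C, 1H, 1Br → 0 − 1 + 1 = 0
C4: 2C, 1H, 1Br → 0 − 1 + 1 = 0
C5: 2C, 2H → 0 − 2 = -2
C6: 1C, 2O, 1Cl → 0 + 2 + 1 = +3
The most oxidised carbon is C6 at +3.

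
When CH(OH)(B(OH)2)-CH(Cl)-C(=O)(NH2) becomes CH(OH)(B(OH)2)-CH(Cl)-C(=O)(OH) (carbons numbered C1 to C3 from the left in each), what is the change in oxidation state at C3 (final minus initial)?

0

Before: C3 has 1 bond to C, 2 bonds to O, 1 bond to N → oxidation state +3.
After: C3 has 1 bond to C, 3 bonds to O → oxidation state +3.
Δ = +3 − (+3) = 0, so no net redox change at C3.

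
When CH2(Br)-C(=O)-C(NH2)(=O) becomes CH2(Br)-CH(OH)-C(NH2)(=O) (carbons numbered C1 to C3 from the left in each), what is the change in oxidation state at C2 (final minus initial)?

-2

Before: C2 has 2 bonds to C, 2 bonds to O → oxidation state +2.
After: C2 has 2 bonds to C, 1 bond to H, 1 bond to O → oxidation state 0.
Δ = 0 − (+2) = -2, so this is a reduction at C2.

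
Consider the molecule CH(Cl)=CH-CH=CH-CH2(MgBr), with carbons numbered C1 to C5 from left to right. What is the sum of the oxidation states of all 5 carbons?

Tallying each carbon's bonds:
C1: 2C, 1H, 1Cl → 0 − 1 + 1 = 0
C2: 3C, 1H → 0 − 1 = -1
C3: 3C, 1H → 0 − 1 = -1
C4: 3C, 1H → 0 − 1 = -1
C5: 1C, 2H, 1Mg → 0 − 2 − 1 = -3
Sum = 0 − 1 − 1 − 1 − 3 = -6.

-6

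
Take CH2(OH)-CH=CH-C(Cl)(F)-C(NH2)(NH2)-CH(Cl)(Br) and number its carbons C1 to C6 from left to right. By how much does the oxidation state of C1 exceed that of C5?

-3

C1: 1C, 2H, 1O → 0 − 2 + 1 = -1
C5: 2C, 2N → 0 + 2 = +2
Difference: -1 − (+2) = -3.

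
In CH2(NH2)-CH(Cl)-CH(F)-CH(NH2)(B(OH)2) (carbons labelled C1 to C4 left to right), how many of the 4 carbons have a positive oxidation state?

Tallying each carbon's bonds:
C1: 1C, 2H, 1N → 0 − 2 + 1 = -1
C2: 2C, 1H, 1Cl → 0 − 1 + 1 = 0
C3: 2C, 1H, 1F → 0 − 1 + 1 = 0
C4: 1C, 1H, 1N, 1B → 0 − 1 + 1 − 1 = -1
0 carbons meet the condition.

0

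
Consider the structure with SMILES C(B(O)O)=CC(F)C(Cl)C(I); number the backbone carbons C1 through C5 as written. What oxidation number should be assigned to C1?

Each bond to a more electronegative atom (O, N, halogen) counts +1, each bond to a less electronegative atom (H, metal, B, Si) counts −1, and each C–C bond counts 0.
C1 has a double bond to C (2×0 = 0), one bond to B (-1), one bond to H (-1).
Oxidation state = 0 − 1 − 1 = -2.

-2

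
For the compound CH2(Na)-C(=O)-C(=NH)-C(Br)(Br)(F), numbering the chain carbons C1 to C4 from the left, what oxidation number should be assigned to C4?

+3

Count +1 for every bond to an atom more electronegative than carbon and −1 for every bond to one less electronegative; C–C bonds are 0.
C4 has one bond to C (0), one bond to Br (+1), one bond to Br (+1), one bond to F (+1).
Oxidation state = 0 + 1 + 1 + 1 = +3.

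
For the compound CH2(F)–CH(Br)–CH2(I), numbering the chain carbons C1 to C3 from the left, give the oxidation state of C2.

C2 has one bond to C (0), one bond to C (0), one bond to Br (+1), one bond to H (-1).
Oxidation state = 0 + 0 + 1 − 1 = 0.

0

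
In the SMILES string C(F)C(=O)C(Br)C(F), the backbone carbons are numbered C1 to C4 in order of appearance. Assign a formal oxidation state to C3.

0

Count +1 for every bond to an atom more electronegative than carbon and −1 for every bond to one less electronegative; C–C bonds are 0.
C3 has one bond to C (0), one bond to C (0), one bond to H (-1), one bond to Br (+1).
Oxidation state = 0 + 0 − 1 + 1 = 0.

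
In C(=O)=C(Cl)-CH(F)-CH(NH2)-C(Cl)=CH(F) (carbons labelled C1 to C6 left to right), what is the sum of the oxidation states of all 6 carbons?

Each bond to a more electronegative atom (O, N, halogen) counts +1, each bond to a less electronegative atom (H, metal, B, Si) counts −1, and each C–C bond counts 0. Tallying each carbon:
C1: 2C, 2O → 0 + 2 = +2
C2: 3C, 1Cl → 0 + 1 = +1
C3: 2C, 1H, 1F → 0 − 1 + 1 = 0
C4: 2C, 1H, 1N → 0 − 1 + 1 = 0
C5: 3C, 1Cl → 0 + 1 = +1
C6: 2C, 1H, 1F → 0 − 1 + 1 = 0
Sum = +2 + 1 + 0 + 0 + 1 + 0 = +4.

+4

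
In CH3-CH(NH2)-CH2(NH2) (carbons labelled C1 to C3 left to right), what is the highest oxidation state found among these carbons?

0

Tallying each carbon's bonds:
C1: 1C, 3H → 0 − 3 = -3
C2: 2C, 1H, 1N → 0 − 1 + 1 = 0
C3: 1C, 2H, 1N → 0 − 2 + 1 = -1
The highest value is 0.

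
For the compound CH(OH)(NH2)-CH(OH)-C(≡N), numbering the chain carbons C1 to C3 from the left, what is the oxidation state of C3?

+3

C3 has one bond to C (0), a triple bond to N (3×+1 = +3).
Oxidation state = 0 + 3 = +3.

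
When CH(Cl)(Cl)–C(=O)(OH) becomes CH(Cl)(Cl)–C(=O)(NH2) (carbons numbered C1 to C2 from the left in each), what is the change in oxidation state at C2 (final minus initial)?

0

Before: C2 has 1 bond to C, 3 bonds to O → oxidation state +3.
After: C2 has 1 bond to C, 2 bonds to O, 1 bond to N → oxidation state +3.
Δ = +3 − (+3) = 0, so no net redox change at C2.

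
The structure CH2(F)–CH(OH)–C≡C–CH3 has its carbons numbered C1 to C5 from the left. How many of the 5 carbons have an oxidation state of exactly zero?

Assign +1 per bond to O/N/halogen, −1 per bond to H or an electropositive element, and 0 per bond to carbon. Tallying each carbon:
C1: 1C, 2H, 1F → 0 − 2 + 1 = -1
C2: 2C, 1H, 1O → 0 − 1 + 1 = 0
C3: 4C → 0 = 0
C4: 4C → 0 = 0
C5: 1C, 3H → 0 − 3 = -3
3 carbons (C2, C3, C4) meet the condition.

3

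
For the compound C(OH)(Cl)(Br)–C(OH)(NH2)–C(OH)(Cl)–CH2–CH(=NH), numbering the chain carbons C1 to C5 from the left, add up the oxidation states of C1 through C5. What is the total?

Assign +1 per bond to O/N/halogen, −1 per bond to H or an electropositive element, and 0 per bond to carbon. Tallying each carbon:
C1: 1C, 1O, 1Cl, 1Br → 0 + 1 + 1 + 1 = +3
C2: 2C, 1O, 1N → 0 + 1 + 1 = +2
C3: 2C, 1O, 1Cl → 0 + 1 + 1 = +2
C4: 2C, 2H → 0 − 2 = -2
C5: 1C, 1H, 2N → 0 − 1 + 2 = +1
Sum = +3 + 2 + 2 − 2 + 1 = +6.

+6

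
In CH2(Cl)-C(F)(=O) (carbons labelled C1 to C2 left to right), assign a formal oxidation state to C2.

Assign +1 per bond to O/N/halogen, −1 per bond to H or an electropositive element, and 0 per bond to carbon.
C2 has one bond to C (0), one bond to F (+1), a double bond to O (2×+1 = +2).
Oxidation state = 0 + 1 + 2 = +3.

+3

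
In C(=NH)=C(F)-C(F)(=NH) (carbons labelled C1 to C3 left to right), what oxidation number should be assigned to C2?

C2 has a double bond to C (2×0 = 0), one bond to C (0), one bond to F (+1).
Oxidation state = 0 + 0 + 1 = +1.

+1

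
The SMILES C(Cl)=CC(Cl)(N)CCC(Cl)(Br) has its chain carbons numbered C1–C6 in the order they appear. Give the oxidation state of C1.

0

C1 has a double bond to C (2×0 = 0), one bond to Cl (+1), one bond to H (-1).
Oxidation state = 0 + 1 − 1 = 0.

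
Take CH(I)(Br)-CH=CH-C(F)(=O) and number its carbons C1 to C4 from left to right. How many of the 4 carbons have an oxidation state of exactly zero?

0

Bonds to more-electronegative neighbours contribute +1 each, bonds to H or metals contribute −1 each, and C–C bonds contribute 0. Tallying each carbon:
C1: 1C, 1H, 1Br, 1I → 0 − 1 + 1 + 1 = +1
C2: 3C, 1H → 0 − 1 = -1
C3: 3C, 1H → 0 − 1 = -1
C4: 1C, 2O, 1F → 0 + 2 + 1 = +3
0 carbons meet the condition.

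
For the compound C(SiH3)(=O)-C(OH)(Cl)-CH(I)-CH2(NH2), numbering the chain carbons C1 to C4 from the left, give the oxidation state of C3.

0

Each bond to a more electronegative atom (O, N, halogen) counts +1, each bond to a less electronegative atom (H, metal, B, Si) counts −1, and each C–C bond counts 0.
C3 has one bond to C (0), one bond to C (0), one bond to I (+1), one bond to H (-1).
Oxidation state = 0 + 0 + 1 − 1 = 0.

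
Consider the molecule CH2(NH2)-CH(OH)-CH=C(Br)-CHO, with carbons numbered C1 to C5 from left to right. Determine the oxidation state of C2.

0

C2 has one bond to C (0), one bond to C (0), one bond to H (-1), one bond to O (+1).
Oxidation state = 0 + 0 − 1 + 1 = 0.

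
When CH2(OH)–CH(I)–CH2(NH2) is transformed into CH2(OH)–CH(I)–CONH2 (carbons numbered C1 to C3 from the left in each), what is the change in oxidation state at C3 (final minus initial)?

Before: C3 has 1 bond to C, 2 bonds to H, 1 bond to N → oxidation state -1.
After: C3 has 1 bond to C, 2 bonds to O, 1 bond to N → oxidation state +3.
Δ = +3 − (-1) = +4, so this is an oxidation at C3.

+4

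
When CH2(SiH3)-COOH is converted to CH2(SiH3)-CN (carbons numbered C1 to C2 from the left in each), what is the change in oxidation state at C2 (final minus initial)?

0

Before: C2 has 1 bond to C, 3 bonds to O → oxidation state +3.
After: C2 has 1 bond to C, 3 bonds to N → oxidation state +3.
Δ = +3 − (+3) = 0, so no net redox change at C2.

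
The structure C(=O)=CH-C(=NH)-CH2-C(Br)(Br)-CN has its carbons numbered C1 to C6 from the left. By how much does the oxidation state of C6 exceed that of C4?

C6: 1C, 3N → 0 + 3 = +3
C4: 2C, 2H → 0 − 2 = -2
Difference: +3 − (-2) = +5.

+5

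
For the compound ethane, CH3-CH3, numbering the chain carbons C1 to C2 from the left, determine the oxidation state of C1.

-3

C1 has one bond to H (-1), one bond to H (-1), one bond to H (-1), one bond to C (0).
Oxidation state = -1 − 1 − 1 + 0 = -3.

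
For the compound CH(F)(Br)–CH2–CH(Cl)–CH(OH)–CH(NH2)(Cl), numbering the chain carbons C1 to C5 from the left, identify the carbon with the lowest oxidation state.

Tallying each carbon's bonds:
C1: 1C, 1H, 1F, 1Br → 0 − 1 + 1 + 1 = +1
C2: 2C, 2H → 0 − 2 = -2
C3: 2C, 1H, 1Cl → 0 − 1 + 1 = 0
C4: 2C, 1H, 1O → 0 − 1 + 1 = 0
C5: 1C, 1H, 1N, 1Cl → 0 − 1 + 1 + 1 = +1
The most reduced carbon is C2 at -2.

C2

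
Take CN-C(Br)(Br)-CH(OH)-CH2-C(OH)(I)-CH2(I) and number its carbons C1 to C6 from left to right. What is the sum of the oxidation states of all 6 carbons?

Tallying each carbon's bonds:
C1: 1C, 3N → 0 + 3 = +3
C2: 2C, 2Br → 0 + 2 = +2
C3: 2C, 1H, 1O → 0 − 1 + 1 = 0
C4: 2C, 2H → 0 − 2 = -2
C5: 2C, 1O, 1I → 0 + 1 + 1 = +2
C6: 1C, 2H, 1I → 0 − 2 + 1 = -1
Sum = +3 + 2 + 0 − 2 + 2 − 1 = +4.

+4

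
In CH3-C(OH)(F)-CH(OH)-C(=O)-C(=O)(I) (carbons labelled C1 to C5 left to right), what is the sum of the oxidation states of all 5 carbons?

+4

Tallying each carbon's bonds:
C1: 1C, 3H → 0 − 3 = -3
C2: 2C, 1O, 1F → 0 + 1 + 1 = +2
C3: 2C, 1H, 1O → 0 − 1 + 1 = 0
C4: 2C, 2O → 0 + 2 = +2
C5: 1C, 2O, 1I → 0 + 2 + 1 = +3
Sum = -3 + 2 + 0 + 2 + 3 = +4.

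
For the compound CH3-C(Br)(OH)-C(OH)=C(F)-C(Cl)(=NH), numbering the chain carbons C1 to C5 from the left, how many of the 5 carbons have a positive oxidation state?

4

Bonds to more-electronegative neighbours contribute +1 each, bonds to H or metals contribute −1 each, and C–C bonds contribute 0. Tallying each carbon:
C1: 1C, 3H → 0 − 3 = -3
C2: 2C, 1O, 1Br → 0 + 1 + 1 = +2
C3: 3C, 1O → 0 + 1 = +1
C4: 3C, 1F → 0 + 1 = +1
C5: 1C, 2N, 1Cl → 0 + 2 + 1 = +3
4 carbons (C2, C3, C4, C5) meet the condition.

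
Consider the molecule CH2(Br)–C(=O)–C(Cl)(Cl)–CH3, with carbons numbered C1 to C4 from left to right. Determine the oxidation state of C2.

C2 has one bond to C (0), one bond to C (0), a double bond to O (2×+1 = +2).
Oxidation state = 0 + 0 + 2 = +2.

+2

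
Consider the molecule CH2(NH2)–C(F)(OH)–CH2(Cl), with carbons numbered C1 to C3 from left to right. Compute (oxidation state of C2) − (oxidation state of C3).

C2: 2C, 1O, 1F → 0 + 1 + 1 = +2
C3: 1C, 2H, 1Cl → 0 − 2 + 1 = -1
Difference: +2 − (-1) = +3.

+3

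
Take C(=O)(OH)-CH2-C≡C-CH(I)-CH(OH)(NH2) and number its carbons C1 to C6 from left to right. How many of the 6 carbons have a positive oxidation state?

2

Each bond to a more electronegative atom (O, N, halogen) counts +1, each bond to a less electronegative atom (H, metal, B, Si) counts −1, and each C–C bond counts 0. Tallying each carbon:
C1: 1C, 3O → 0 + 3 = +3
C2: 2C, 2H → 0 − 2 = -2
C3: 4C → 0 = 0
C4: 4C → 0 = 0
C5: 2C, 1H, 1I → 0 − 1 + 1 = 0
C6: 1C, 1H, 1O, 1N → 0 − 1 + 1 + 1 = +1
2 carbons (C1, C6) meet the condition.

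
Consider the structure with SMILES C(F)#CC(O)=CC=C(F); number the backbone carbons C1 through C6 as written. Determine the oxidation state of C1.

C1 has a triple bond to C (3×0 = 0), one bond to F (+1).
Oxidation state = 0 + 1 = +1.

+1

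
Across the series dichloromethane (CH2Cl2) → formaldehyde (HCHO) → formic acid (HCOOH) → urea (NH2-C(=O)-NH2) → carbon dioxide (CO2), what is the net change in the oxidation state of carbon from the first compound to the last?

Carbon oxidation states along the series — dichloromethane: 0, formaldehyde: 0, formic acid: +2, urea: +4, carbon dioxide: +4.
Net change = +4 − (0) = +4.

+4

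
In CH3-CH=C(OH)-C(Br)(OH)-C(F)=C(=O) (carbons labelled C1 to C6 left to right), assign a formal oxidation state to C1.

-3

Count +1 for every bond to an atom more electronegative than carbon and −1 for every bond to one less electronegative; C–C bonds are 0.
C1 has one bond to C (0), one bond to H (-1), one bond to H (-1), one bond to H (-1).
Oxidation state = 0 − 1 − 1 − 1 = -3.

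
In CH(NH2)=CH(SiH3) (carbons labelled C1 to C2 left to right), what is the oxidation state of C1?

C1 has a double bond to C (2×0 = 0), one bond to H (-1), one bond to N (+1).
Oxidation state = 0 − 1 + 1 = 0.

0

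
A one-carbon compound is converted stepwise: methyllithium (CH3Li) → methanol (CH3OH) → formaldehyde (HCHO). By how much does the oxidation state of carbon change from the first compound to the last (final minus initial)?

Carbon oxidation states along the series — methyllithium: -4, methanol: -2, formaldehyde: 0.
Net change = 0 − (-4) = +4.

+4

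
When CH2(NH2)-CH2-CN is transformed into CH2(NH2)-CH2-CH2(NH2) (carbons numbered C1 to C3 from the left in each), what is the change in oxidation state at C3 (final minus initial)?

-4

Before: C3 has 1 bond to C, 3 bonds to N → oxidation state +3.
After: C3 has 1 bond to C, 2 bonds to H, 1 bond to N → oxidation state -1.
Δ = -1 − (+3) = -4, so this is a reduction at C3.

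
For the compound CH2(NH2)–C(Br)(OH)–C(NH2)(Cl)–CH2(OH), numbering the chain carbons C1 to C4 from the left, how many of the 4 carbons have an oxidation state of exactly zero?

0

Tallying each carbon's bonds:
C1: 1C, 2H, 1N → 0 − 2 + 1 = -1
C2: 2C, 1O, 1Br → 0 + 1 + 1 = +2
C3: 2C, 1N, 1Cl → 0 + 1 + 1 = +2
C4: 1C, 2H, 1O → 0 − 2 + 1 = -1
0 carbons meet the condition.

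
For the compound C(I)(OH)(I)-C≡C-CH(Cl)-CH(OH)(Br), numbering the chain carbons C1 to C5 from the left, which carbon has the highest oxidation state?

Tallying each carbon's bonds:
C1: 1C, 1O, 2I → 0 + 1 + 2 = +3
C2: 4C → 0 = 0
C3: 4C → 0 = 0
C4: 2C, 1H, 1Cl → 0 − 1 + 1 = 0
C5: 1C, 1H, 1O, 1Br → 0 − 1 + 1 + 1 = +1
The most oxidised carbon is C1 at +3.

C1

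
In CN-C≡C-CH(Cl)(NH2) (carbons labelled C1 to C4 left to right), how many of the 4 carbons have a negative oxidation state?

0

Assign +1 per bond to O/N/halogen, −1 per bond to H or an electropositive element, and 0 per bond to carbon. Tallying each carbon:
C1: 1C, 3N → 0 + 3 = +3
C2: 4C → 0 = 0
C3: 4C → 0 = 0
C4: 1C, 1H, 1N, 1Cl → 0 − 1 + 1 + 1 = +1
0 carbons meet the condition.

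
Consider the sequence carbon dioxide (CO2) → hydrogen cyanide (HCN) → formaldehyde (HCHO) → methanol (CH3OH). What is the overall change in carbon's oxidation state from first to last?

Carbon oxidation states along the series — carbon dioxide: +4, hydrogen cyanide: +2, formaldehyde: 0, methanol: -2.
Net change = -2 − (+4) = -6.

-6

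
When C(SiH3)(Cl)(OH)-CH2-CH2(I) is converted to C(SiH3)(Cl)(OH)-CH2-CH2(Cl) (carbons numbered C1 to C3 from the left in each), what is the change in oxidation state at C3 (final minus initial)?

Before: C3 has 1 bond to C, 2 bonds to H, 1 bond to I → oxidation state -1.
After: C3 has 1 bond to C, 2 bonds to H, 1 bond to Cl → oxidation state -1.
Δ = -1 − (-1) = 0, so no net redox change at C3.

0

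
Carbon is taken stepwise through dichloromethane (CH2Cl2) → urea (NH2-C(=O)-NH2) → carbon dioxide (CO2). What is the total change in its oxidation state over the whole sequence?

Carbon oxidation states along the series — dichloromethane: 0, urea: +4, carbon dioxide: +4.
Net change = +4 − (0) = +4.

+4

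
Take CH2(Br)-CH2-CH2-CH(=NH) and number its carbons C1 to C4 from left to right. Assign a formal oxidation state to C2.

-2

Count +1 for every bond to an atom more electronegative than carbon and −1 for every bond to one less electronegative; C–C bonds are 0.
C2 has one bond to C (0), one bond to C (0), one bond to H (-1), one bond to H (-1).
Oxidation state = 0 + 0 − 1 − 1 = -2.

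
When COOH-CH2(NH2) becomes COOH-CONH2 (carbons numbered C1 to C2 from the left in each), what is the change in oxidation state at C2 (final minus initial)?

+4

Before: C2 has 1 bond to C, 2 bonds to H, 1 bond to N → oxidation state -1.
After: C2 has 1 bond to C, 2 bonds to O, 1 bond to N → oxidation state +3.
Δ = +3 − (-1) = +4, so this is an oxidation at C2.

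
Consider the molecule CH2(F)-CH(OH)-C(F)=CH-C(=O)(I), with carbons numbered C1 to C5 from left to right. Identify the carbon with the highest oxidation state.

C5

Tallying each carbon's bonds:
C1: 1C, 2H, 1F → 0 − 2 + 1 = -1
C2: 2C, 1H, 1O → 0 − 1 + 1 = 0
C3: 3C, 1F → 0 + 1 = +1
C4: 3C, 1H → 0 − 1 = -1
C5: 1C, 2O, 1I → 0 + 2 + 1 = +3
The most oxidised carbon is C5 at +3.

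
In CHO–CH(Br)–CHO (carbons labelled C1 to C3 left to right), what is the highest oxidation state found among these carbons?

Tallying each carbon's bonds:
C1: 1C, 1H, 2O → 0 − 1 + 2 = +1
C2: 2C, 1H, 1Br → 0 − 1 + 1 = 0
C3: 1C, 1H, 2O → 0 − 1 + 2 = +1
The highest value is +1.

+1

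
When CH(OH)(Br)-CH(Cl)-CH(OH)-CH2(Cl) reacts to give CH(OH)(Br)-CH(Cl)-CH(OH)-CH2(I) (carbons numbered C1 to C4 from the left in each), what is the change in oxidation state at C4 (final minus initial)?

0

Before: C4 has 1 bond to C, 2 bonds to H, 1 bond to Cl → oxidation state -1.
After: C4 has 1 bond to C, 2 bonds to H, 1 bond to I → oxidation state -1.
Δ = -1 − (-1) = 0, so no net redox change at C4.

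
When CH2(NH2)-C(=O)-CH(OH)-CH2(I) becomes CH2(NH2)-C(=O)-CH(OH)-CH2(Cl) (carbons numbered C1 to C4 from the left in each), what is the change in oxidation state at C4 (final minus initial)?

Before: C4 has 1 bond to C, 2 bonds to H, 1 bond to I → oxidation state -1.
After: C4 has 1 bond to C, 2 bonds to H, 1 bond to Cl → oxidation state -1.
Δ = -1 − (-1) = 0, so no net redox change at C4.

0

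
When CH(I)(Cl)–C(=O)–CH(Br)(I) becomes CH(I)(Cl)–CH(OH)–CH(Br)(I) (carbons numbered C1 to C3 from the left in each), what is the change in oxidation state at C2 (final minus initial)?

Before: C2 has 2 bonds to C, 2 bonds to O → oxidation state +2.
After: C2 has 2 bonds to C, 1 bond to H, 1 bond to O → oxidation state 0.
Δ = 0 − (+2) = -2, so this is a reduction at C2.

-2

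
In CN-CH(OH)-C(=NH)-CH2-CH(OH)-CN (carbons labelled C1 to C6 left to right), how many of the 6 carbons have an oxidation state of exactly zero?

2

Tallying each carbon's bonds:
C1: 1C, 3N → 0 + 3 = +3
C2: 2C, 1H, 1O → 0 − 1 + 1 = 0
C3: 2C, 2N → 0 + 2 = +2
C4: 2C, 2H → 0 − 2 = -2
C5: 2C, 1H, 1O → 0 − 1 + 1 = 0
C6: 1C, 3N → 0 + 3 = +3
2 carbons (C2, C5) meet the condition.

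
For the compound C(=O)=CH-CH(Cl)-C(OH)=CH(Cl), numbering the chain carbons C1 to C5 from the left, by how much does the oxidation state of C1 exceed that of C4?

+1

C1: 2C, 2O → 0 + 2 = +2
C4: 3C, 1O → 0 + 1 = +1
Difference: +2 − (+1) = +1.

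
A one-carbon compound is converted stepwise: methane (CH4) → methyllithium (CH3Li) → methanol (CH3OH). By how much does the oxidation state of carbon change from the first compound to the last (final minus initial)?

+2

Carbon oxidation states along the series — methane: -4, methyllithium: -4, methanol: -2.
Net change = -2 − (-4) = +2.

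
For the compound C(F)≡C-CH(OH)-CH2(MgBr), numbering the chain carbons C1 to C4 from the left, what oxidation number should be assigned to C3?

0

C3 has one bond to C (0), one bond to C (0), one bond to O (+1), one bond to H (-1).
Oxidation state = 0 + 0 + 1 − 1 = 0.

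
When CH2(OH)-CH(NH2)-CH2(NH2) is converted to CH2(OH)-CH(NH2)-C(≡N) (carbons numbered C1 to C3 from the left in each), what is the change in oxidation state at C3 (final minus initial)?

Before: C3 has 1 bond to C, 2 bonds to H, 1 bond to N → oxidation state -1.
After: C3 has 1 bond to C, 3 bonds to N → oxidation state +3.
Δ = +3 − (-1) = +4, so this is an oxidation at C3.

+4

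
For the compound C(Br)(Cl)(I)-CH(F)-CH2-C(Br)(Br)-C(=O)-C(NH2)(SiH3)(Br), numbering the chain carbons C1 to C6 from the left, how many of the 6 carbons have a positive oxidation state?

4

Tallying each carbon's bonds:
C1: 1C, 1Cl, 1Br, 1I → 0 + 1 + 1 + 1 = +3
C2: 2C, 1H, 1F → 0 − 1 + 1 = 0
C3: 2C, 2H → 0 − 2 = -2
C4: 2C, 2Br → 0 + 2 = +2
C5: 2C, 2O → 0 + 2 = +2
C6: 1C, 1N, 1Br, 1Si → 0 + 1 + 1 − 1 = +1
4 carbons (C1, C4, C5, C6) meet the condition.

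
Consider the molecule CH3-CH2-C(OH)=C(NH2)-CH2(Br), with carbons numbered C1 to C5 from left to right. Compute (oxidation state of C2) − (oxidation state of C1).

C2: 2C, 2H → 0 − 2 = -2
C1: 1C, 3H → 0 − 3 = -3
Difference: -2 − (-3) = +1.

+1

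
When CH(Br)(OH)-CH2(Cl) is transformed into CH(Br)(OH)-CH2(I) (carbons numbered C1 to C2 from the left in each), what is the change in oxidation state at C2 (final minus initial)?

Before: C2 has 1 bond to C, 2 bonds to H, 1 bond to Cl → oxidation state -1.
After: C2 has 1 bond to C, 2 bonds to H, 1 bond to I → oxidation state -1.
Δ = -1 − (-1) = 0, so no net redox change at C2.

0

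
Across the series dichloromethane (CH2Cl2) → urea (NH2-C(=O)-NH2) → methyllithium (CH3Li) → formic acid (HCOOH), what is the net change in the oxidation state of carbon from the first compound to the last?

Carbon oxidation states along the series — dichloromethane: 0, urea: +4, methyllithium: -4, formic acid: +2.
Net change = +2 − (0) = +2.

+2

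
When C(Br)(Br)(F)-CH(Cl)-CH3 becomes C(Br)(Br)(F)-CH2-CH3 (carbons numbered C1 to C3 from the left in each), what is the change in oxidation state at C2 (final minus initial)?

-2

Before: C2 has 2 bonds to C, 1 bond to H, 1 bond to Cl → oxidation state 0.
After: C2 has 2 bonds to C, 2 bonds to H → oxidation state -2.
Δ = -2 − (0) = -2, so this is a reduction at C2.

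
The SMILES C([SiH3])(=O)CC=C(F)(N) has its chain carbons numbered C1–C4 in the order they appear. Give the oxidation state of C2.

Count +1 for every bond to an atom more electronegative than carbon and −1 for every bond to one less electronegative; C–C bonds are 0.
C2 has one bond to C (0), one bond to C (0), one bond to H (-1), one bond to H (-1).
Oxidation state = 0 + 0 − 1 − 1 = -2.

-2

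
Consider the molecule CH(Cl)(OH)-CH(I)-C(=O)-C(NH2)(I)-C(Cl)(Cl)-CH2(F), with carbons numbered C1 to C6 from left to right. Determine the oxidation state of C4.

+2

C4 has one bond to C (0), one bond to C (0), one bond to N (+1), one bond to I (+1).
Oxidation state = 0 + 0 + 1 + 1 = +2.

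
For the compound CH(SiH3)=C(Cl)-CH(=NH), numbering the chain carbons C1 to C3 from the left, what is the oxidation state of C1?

-2

Each bond to a more electronegative atom (O, N, halogen) counts +1, each bond to a less electronegative atom (H, metal, B, Si) counts −1, and each C–C bond counts 0.
C1 has a double bond to C (2×0 = 0), one bond to H (-1), one bond to Si (-1).
Oxidation state = 0 − 1 − 1 = -2.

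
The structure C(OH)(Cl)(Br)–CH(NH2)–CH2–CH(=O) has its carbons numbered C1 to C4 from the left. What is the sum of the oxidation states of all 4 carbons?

Tallying each carbon's bonds:
C1: 1C, 1O, 1Cl, 1Br → 0 + 1 + 1 + 1 = +3
C2: 2C, 1H, 1N → 0 − 1 + 1 = 0
C3: 2C, 2H → 0 − 2 = -2
C4: 1C, 1H, 2O → 0 − 1 + 2 = +1
Sum = +3 + 0 − 2 + 1 = +2.

+2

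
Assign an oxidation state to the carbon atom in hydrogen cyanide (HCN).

Bonds to more-electronegative neighbours contribute +1 each, bonds to H or metals contribute −1 each, and C–C bonds contribute 0.
The carbon has one bond to H (-1), a triple bond to N (3×+1 = +3).
Oxidation state = -1 + 3 = +2.

+2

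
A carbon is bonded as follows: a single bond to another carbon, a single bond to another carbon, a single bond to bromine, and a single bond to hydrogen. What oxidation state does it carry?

0

Count +1 for every bond to an atom more electronegative than carbon and −1 for every bond to one less electronegative; C–C bonds are 0.
The carbon has one bond to C (0), one bond to C (0), one bond to H (-1), one bond to Br (+1).
Oxidation state = 0 + 0 − 1 + 1 = 0.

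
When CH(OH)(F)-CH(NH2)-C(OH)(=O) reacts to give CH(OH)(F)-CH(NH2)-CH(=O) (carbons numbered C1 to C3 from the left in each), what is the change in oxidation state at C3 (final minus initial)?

Before: C3 has 1 bond to C, 3 bonds to O → oxidation state +3.
After: C3 has 1 bond to C, 1 bond to H, 2 bonds to O → oxidation state +1.
Δ = +1 − (+3) = -2, so this is a reduction at C3.

-2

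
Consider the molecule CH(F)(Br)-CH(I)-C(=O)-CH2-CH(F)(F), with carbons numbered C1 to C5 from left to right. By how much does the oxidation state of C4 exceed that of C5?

-3

C4: 2C, 2H → 0 − 2 = -2
C5: 1C, 1H, 2F → 0 − 1 + 2 = +1
Difference: -2 − (+1) = -3.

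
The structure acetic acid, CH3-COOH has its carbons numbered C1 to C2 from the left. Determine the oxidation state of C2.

C2 has a double bond to O (2×+1 = +2), one bond to O (+1), one bond to C (0).
Oxidation state = +2 + 1 + 0 = +3.

+3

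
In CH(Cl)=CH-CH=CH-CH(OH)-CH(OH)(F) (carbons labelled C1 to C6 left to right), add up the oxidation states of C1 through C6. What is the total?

Bonds to more-electronegative neighbours contribute +1 each, bonds to H or metals contribute −1 each, and C–C bonds contribute 0. Tallying each carbon:
C1: 2C, 1H, 1Cl → 0 − 1 + 1 = 0
C2: 3C, 1H → 0 − 1 = -1
C3: 3C, 1H → 0 − 1 = -1
C4: 3C, 1H → 0 − 1 = -1
C5: 2C, 1H, 1O → 0 − 1 + 1 = 0
C6: 1C, 1H, 1O, 1F → 0 − 1 + 1 + 1 = +1
Sum = 0 − 1 − 1 − 1 + 0 + 1 = -2.

-2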